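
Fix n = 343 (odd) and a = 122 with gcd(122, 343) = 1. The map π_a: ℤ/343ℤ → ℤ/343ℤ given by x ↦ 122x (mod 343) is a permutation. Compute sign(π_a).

-1

Trace 167: π^k(167) = [167, 137, 250, 316, 136, 128, 181] for k=0..6.
Cycle type of π: 294 + 42 + 6 + 1; total 4 cycles.
With 4 cycles on 343 points, sign = (−1)^{343−4} = -1.
The Jacobi symbol (122|343) = -1 (Zolotarev) agrees.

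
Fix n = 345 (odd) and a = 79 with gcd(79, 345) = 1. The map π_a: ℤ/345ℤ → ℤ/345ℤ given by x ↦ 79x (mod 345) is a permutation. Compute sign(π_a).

Orbit of 109 under x↦79x: [109, 331, 274, 256, 214, 1, 79]… (length divides ord_345(79)).
Cycle type of π: 22×15 + 2×6 + 1×3; total 24 cycles.
Σ(ℓ_i−1) = 345−24 = 321; sign = (−1)^321 = -1.

-1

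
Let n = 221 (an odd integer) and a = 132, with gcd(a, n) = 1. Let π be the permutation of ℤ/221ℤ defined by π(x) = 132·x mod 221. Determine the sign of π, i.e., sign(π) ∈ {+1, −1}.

-1

Orbit of 101 under x↦132x: [101, 72, 1, 132, 186, 21, 120]… (length divides ord_221(132)).
Cycle lengths of π_132 on ℤ/221ℤ: [12, 12, 12, 12, 12, 12, 12, 12, 12, 12, 12, 12, 12, 12, 12, 12, 12, 4, 4, 4, 4, 1]; 22 cycles in total.
Σ(ℓ_i−1) = 221−22 = 199; sign = (−1)^199 = -1.
The Jacobi symbol (132|221) = -1 (Zolotarev) agrees.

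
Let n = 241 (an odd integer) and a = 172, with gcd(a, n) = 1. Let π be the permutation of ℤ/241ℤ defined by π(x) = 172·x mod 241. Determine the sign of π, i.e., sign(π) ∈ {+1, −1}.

-1

Orbit of 131 under x↦172x: [131, 119, 224, 209, 39, 201, 109]… (length divides ord_241(172)).
The orbit structure of x ↦ 172x mod 241: 2 orbits of sizes [240, 1].
With 2 cycles on 241 points, sign = (−1)^{241−2} = -1.
(172|241)_J = -1 (Zolotarev's lemma cross-check).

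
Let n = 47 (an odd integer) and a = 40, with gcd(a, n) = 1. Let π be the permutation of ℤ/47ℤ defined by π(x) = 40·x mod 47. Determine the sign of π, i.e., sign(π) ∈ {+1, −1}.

-1

Start at x=44: 44 → 21 → 41 → 42 → 35 → 37 → 23 → … (one orbit).
2 cycles of lengths [46, 1].
2 cycles on 47: each ℓ→(−1)^(ℓ−1), product (−1)^45 = -1.
Via Zolotarev, sign(π_{40}) = (40|47) = -1.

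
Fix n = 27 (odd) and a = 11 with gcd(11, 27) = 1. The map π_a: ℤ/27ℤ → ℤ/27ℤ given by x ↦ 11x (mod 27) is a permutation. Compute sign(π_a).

Start at x=16: 16 → 14 → 19 → 20 → 4 → 17 → 25 → … (one orbit).
4 cycles of lengths [18, 6, 2, 1].
With 4 cycles on 27 points, sign = (−1)^{27−4} = -1.
Via Zolotarev, sign(π_{11}) = (11|27) = -1.

-1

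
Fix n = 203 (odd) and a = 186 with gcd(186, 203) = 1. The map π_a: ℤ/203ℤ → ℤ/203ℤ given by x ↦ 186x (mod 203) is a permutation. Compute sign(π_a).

-1

Orbit of 88 under x↦186x: [88, 128, 57, 46, 30, 99, 144]… (length divides ord_203(186)).
Decompose π into cycles: lengths [12, 12, 12, 12, 12, 12, 12, 12, 12, 12, 12, 12, 12, 12, 4, 4, 4, 4, 4, 4, 4, 3, 3, 1] (24 cycles, including the fixed point 0).
n − c = 203 − 24 = 179; sign = (−1)^179 = -1.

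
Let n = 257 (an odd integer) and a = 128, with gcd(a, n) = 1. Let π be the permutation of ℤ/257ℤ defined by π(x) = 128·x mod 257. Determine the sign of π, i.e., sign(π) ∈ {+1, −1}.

+1

Orbit of 253 under x↦128x: [253, 2, 256, 129, 64, 225, 16]… (length divides ord_257(128)).
Cycle lengths of π_128 on ℤ/257ℤ: [16, 16, 16, 16, 16, 16, 16, 16, 16, 16, 16, 16, 16, 16, 16, 16, 1]; 17 cycles in total.
17 cycles on 257: each ℓ→(−1)^(ℓ−1), product (−1)^240 = +1.
Via Zolotarev, sign(π_{128}) = (128|257) = +1.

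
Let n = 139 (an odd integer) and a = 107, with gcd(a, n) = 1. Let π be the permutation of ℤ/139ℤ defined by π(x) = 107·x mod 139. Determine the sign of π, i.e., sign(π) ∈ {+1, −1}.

Trace 4: π^k(4) = [4, 11, 65, 5, 118, 116, 41] for k=0..6.
Decompose π into cycles: lengths [69, 69, 1] (3 cycles, including the fixed point 0).
n − c = 139 − 3 = 136; sign = (−1)^136 = +1.
The Jacobi symbol (107|139) = +1 (Zolotarev) agrees.

+1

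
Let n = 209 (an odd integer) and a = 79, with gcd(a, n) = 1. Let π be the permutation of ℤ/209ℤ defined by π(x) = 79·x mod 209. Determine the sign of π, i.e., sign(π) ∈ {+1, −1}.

Start at x=4: 4 → 107 → 93 → 32 → 20 → 117 → 47 → … (one orbit).
5 cycles of lengths [90, 90, 18, 10, 1].
209 − 5 = 204 transpositions; sign(π) = (−1)^204 = +1.
(79|209)_J = +1 (Zolotarev's lemma cross-check).

+1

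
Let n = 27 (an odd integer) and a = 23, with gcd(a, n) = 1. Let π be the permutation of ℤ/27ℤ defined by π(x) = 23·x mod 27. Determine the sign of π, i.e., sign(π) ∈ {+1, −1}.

Orbit of 20 under x↦23x: [20, 1, 23, 16, 17, 13, 2]… (length divides ord_27(23)).
π_23 has 4 disjoint cycles with lengths [18, 6, 2, 1] on {0,…,26}.
With 4 cycles on 27 points, sign = (−1)^{27−4} = -1.
(23|27)_J = -1 (Zolotarev's lemma cross-check).

-1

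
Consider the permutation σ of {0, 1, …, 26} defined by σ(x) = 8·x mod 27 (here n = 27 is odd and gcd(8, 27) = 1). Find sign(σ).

-1

Start at x=26: 26 → 19 → 17 → 1 → 8 → 10 → 26 (one orbit).
8 cycles of lengths [6, 6, 6, 2, 2, 2, 2, 1].
8 cycles on 27: each ℓ→(−1)^(ℓ−1), product (−1)^19 = -1.
(8|27)_J = -1 (Zolotarev's lemma cross-check).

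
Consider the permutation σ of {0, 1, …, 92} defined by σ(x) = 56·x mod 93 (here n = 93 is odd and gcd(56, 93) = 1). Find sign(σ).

-1

Trace 56: π^k(56) = [56, 67, 32, 25, 5, 1] for k=0..5.
The orbit structure of x ↦ 56x mod 93: 22 orbits of sizes [6, 6, 6, 6, 6, 6, 6, 6, 6, 6, 3, 3, 3, 3, 3, 3, 3, 3, 3, 3, 2, 1].
93 − 22 = 71 transpositions; sign(π) = (−1)^71 = -1.
Zolotarev: (56|93) = -1, matching the cycle-count sign.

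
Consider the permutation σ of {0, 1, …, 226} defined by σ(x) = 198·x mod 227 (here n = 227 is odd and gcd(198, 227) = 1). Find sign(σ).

-1

Orbit of 60 under x↦198x: [60, 76, 66, 129, 118, 210, 39]… (length divides ord_227(198)).
Cycle type of π: 226 + 1; total 2 cycles.
n − c = 227 − 2 = 225; sign = (−1)^225 = -1.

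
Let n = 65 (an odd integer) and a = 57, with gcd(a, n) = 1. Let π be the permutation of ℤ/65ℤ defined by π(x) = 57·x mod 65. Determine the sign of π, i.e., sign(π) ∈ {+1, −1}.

+1

Trace 64: π^k(64) = [64, 8, 1, 57] for k=0..3.
17 cycles of lengths [4, 4, 4, 4, 4, 4, 4, 4, 4, 4, 4, 4, 4, 4, 4, 4, 1].
Σ(ℓ_i−1) = 65−17 = 48; sign = (−1)^48 = +1.
The Jacobi symbol (57|65) = +1 (Zolotarev) agrees.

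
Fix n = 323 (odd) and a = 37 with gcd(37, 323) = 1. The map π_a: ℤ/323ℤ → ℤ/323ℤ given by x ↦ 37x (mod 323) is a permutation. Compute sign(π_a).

Orbit of 56 under x↦37x: [56, 134, 113, 305, 303, 229, 75]… (length divides ord_323(37)).
29 cycles of lengths [16, 16, 16, 16, 16, 16, 16, 16, 16, 16, 16, 16, 16, 16, 16, 16, 16, 16, 16, 2, 2, 2, 2, 2, 2, 2, 2, 2, 1].
sign(π) = (−1)^{n − #cycles} = (−1)^{323−29} = (−1)^294 = +1.
Via Zolotarev, sign(π_{37}) = (37|323) = +1.

+1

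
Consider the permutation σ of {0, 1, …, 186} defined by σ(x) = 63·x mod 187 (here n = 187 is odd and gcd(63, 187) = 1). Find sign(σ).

Orbit of 39 under x↦63x: [39, 26, 142, 157, 167, 49, 95]… (length divides ord_187(63)).
Cycle type of π: 80×2 + 16 + 10 + 1; total 5 cycles.
sign(π) = (−1)^{n − #cycles} = (−1)^{187−5} = (−1)^182 = +1.

+1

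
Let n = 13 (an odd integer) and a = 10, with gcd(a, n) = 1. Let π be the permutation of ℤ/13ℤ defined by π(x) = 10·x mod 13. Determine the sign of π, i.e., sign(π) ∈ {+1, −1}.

+1

Trace 12: π^k(12) = [12, 3, 4, 1, 10, 9] for k=0..5.
Cycle lengths of π_10 on ℤ/13ℤ: [6, 6, 1]; 3 cycles in total.
With 3 cycles on 13 points, sign = (−1)^{13−3} = +1.
(10|13)_J = +1 (Zolotarev's lemma cross-check).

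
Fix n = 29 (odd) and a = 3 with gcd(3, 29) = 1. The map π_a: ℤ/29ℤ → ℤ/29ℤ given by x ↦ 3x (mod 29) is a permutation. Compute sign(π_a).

-1

Start at x=11: 11 → 4 → 12 → 7 → 21 → 5 → 15 → … (one orbit).
π_3 has 2 disjoint cycles with lengths [28, 1] on {0,…,28}.
With 2 cycles on 29 points, sign = (−1)^{29−2} = -1.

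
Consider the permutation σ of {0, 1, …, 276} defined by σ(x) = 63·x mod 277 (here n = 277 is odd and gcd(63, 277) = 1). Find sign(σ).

Orbit of 206 under x↦63x: [206, 236, 187, 147, 120, 81, 117]… (length divides ord_277(63)).
Decompose π into cycles: lengths [138, 138, 1] (3 cycles, including the fixed point 0).
n − c = 277 − 3 = 274; sign = (−1)^274 = +1.
(63|277)_J = +1 (Zolotarev's lemma cross-check).

+1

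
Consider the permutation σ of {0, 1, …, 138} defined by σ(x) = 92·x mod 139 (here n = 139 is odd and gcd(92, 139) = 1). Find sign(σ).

-1

Start at x=74: 74 → 136 → 2 → 45 → 109 → 20 → 33 → … (one orbit).
The orbit structure of x ↦ 92x mod 139: 2 orbits of sizes [138, 1].
139 − 2 = 137 transpositions; sign(π) = (−1)^137 = -1.
The Jacobi symbol (92|139) = -1 (Zolotarev) agrees.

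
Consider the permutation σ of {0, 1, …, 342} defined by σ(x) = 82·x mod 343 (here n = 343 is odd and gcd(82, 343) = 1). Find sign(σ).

-1

Orbit of 141 under x↦82x: [141, 243, 32, 223, 107, 199, 197]… (length divides ord_343(82)).
4 cycles of lengths [294, 42, 6, 1].
4 cycles on 343: each ℓ→(−1)^(ℓ−1), product (−1)^339 = -1.
(82|343)_J = -1 (Zolotarev's lemma cross-check).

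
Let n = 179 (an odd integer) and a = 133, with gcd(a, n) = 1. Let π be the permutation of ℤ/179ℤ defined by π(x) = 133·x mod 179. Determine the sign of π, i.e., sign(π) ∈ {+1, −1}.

-1

Trace 37: π^k(37) = [37, 88, 69, 48, 119, 75, 130] for k=0..6.
Decompose π into cycles: lengths [178, 1] (2 cycles, including the fixed point 0).
179 − 2 = 177 transpositions; sign(π) = (−1)^177 = -1.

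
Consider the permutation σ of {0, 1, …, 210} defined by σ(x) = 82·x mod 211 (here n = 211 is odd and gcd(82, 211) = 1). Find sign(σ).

+1

Orbit of 114 under x↦82x: [114, 64, 184, 107, 123, 169, 143]… (length divides ord_211(82)).
Cycle lengths of π_82 on ℤ/211ℤ: [35, 35, 35, 35, 35, 35, 1]; 7 cycles in total.
211 − 7 = 204 transpositions; sign(π) = (−1)^204 = +1.
Zolotarev: (82|211) = +1, matching the cycle-count sign.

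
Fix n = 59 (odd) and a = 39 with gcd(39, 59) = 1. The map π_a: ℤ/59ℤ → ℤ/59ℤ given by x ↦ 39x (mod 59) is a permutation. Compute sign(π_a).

-1

Start at x=45: 45 → 44 → 5 → 18 → 53 → 2 → 19 → … (one orbit).
π_39 has 2 disjoint cycles with lengths [58, 1] on {0,…,58}.
n − c = 59 − 2 = 57; sign = (−1)^57 = -1.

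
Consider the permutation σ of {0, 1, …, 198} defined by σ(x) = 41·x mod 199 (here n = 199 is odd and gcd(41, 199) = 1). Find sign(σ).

-1

Orbit of 126 under x↦41x: [126, 191, 70, 84, 61, 113, 56]… (length divides ord_199(41)).
Decompose π into cycles: lengths [198, 1] (2 cycles, including the fixed point 0).
n − c = 199 − 2 = 197; sign = (−1)^197 = -1.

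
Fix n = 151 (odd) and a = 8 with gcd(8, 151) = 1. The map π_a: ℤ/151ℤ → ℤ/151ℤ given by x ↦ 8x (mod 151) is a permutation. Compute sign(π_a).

Start at x=8: 8 → 64 → 59 → 19 → 1 → 8 (one orbit).
31 cycles of lengths [5, 5, 5, 5, 5, 5, 5, 5, 5, 5, 5, 5, 5, 5, 5, 5, 5, 5, 5, 5, 5, 5, 5, 5, 5, 5, 5, 5, 5, 5, 1].
With 31 cycles on 151 points, sign = (−1)^{151−31} = +1.

+1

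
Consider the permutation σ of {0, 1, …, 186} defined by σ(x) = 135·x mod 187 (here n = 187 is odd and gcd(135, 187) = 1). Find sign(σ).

+1

Start at x=135: 135 → 86 → 16 → 103 → 67 → 69 → 152 → … (one orbit).
The orbit structure of x ↦ 135x mod 187: 27 orbits of sizes [10, 10, 10, 10, 10, 10, 10, 10, 10, 10, 10, 10, 10, 10, 10, 10, 5, 5, 2, 2, 2, 2, 2, 2, 2, 2, 1].
n − c = 187 − 27 = 160; sign = (−1)^160 = +1.
Check: (135/187) = +1 by Zolotarev.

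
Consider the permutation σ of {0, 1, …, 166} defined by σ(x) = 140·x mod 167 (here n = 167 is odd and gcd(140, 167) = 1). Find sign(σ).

-1

Start at x=105: 105 → 4 → 59 → 77 → 92 → 21 → 101 → … (one orbit).
Decompose π into cycles: lengths [166, 1] (2 cycles, including the fixed point 0).
2 cycles on 167: each ℓ→(−1)^(ℓ−1), product (−1)^165 = -1.
The Jacobi symbol (140|167) = -1 (Zolotarev) agrees.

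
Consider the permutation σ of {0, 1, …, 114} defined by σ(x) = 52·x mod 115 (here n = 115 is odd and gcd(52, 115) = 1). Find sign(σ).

-1

Trace 52: π^k(52) = [52, 59, 78, 31, 2, 104, 3] for k=0..6.
6 cycles of lengths [44, 44, 11, 11, 4, 1].
sign(π) = (−1)^{n − #cycles} = (−1)^{115−6} = (−1)^109 = -1.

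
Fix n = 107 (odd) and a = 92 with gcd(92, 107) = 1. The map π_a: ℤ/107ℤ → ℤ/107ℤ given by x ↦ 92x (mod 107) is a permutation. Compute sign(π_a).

Orbit of 83 under x↦92x: [83, 39, 57, 1, 92, 11, 49]… (length divides ord_107(92)).
The orbit structure of x ↦ 92x mod 107: 3 orbits of sizes [53, 53, 1].
n − c = 107 − 3 = 104; sign = (−1)^104 = +1.
Check: (92/107) = +1 by Zolotarev.

+1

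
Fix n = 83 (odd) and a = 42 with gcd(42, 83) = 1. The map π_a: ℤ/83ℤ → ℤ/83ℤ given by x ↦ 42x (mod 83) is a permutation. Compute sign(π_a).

-1

Trace 19: π^k(19) = [19, 51, 67, 75, 79, 81, 82] for k=0..6.
Cycle lengths of π_42 on ℤ/83ℤ: [82, 1]; 2 cycles in total.
83 − 2 = 81 transpositions; sign(π) = (−1)^81 = -1.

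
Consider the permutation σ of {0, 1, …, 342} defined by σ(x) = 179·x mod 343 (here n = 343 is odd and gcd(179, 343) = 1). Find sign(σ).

Start at x=309: 309 → 88 → 317 → 148 → 81 → 93 → 183 → … (one orbit).
Cycle type of π: 147×2 + 21×2 + 3×2 + 1; total 7 cycles.
sign(π) = (−1)^{n − #cycles} = (−1)^{343−7} = (−1)^336 = +1.

+1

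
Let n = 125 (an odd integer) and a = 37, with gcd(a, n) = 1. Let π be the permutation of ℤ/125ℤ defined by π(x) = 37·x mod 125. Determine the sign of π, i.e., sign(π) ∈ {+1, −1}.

Trace 1: π^k(1) = [1, 37, 119, 28, 36, 82, 34] for k=0..6.
The orbit structure of x ↦ 37x mod 125: 4 orbits of sizes [100, 20, 4, 1].
Σ(ℓ_i−1) = 125−4 = 121; sign = (−1)^121 = -1.

-1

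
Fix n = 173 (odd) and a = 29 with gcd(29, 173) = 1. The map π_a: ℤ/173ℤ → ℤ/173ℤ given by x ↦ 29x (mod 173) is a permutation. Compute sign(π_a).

Orbit of 138 under x↦29x: [138, 23, 148, 140, 81, 100, 132]… (length divides ord_173(29)).
π_29 has 5 disjoint cycles with lengths [43, 43, 43, 43, 1] on {0,…,172}.
173 − 5 = 168 transpositions; sign(π) = (−1)^168 = +1.
Zolotarev: (29|173) = +1, matching the cycle-count sign.

+1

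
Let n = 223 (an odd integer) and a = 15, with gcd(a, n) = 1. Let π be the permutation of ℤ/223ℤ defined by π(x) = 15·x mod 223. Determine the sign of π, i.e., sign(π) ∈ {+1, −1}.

+1

Orbit of 33 under x↦15x: [33, 49, 66, 98, 132, 196, 41]… (length divides ord_223(15)).
π_15 has 7 disjoint cycles with lengths [37, 37, 37, 37, 37, 37, 1] on {0,…,222}.
Σ(ℓ_i−1) = 223−7 = 216; sign = (−1)^216 = +1.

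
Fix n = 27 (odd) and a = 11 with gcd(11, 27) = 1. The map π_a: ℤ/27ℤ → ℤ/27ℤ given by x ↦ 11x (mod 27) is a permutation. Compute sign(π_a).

-1

Start at x=8: 8 → 7 → 23 → 10 → 2 → 22 → 26 → … (one orbit).
4 cycles of lengths [18, 6, 2, 1].
4 cycles on 27: each ℓ→(−1)^(ℓ−1), product (−1)^23 = -1.
Via Zolotarev, sign(π_{11}) = (11|27) = -1.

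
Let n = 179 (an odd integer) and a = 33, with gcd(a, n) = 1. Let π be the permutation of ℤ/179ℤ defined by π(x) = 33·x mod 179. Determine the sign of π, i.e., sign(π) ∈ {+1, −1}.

-1

Start at x=114: 114 → 3 → 99 → 45 → 53 → 138 → 79 → … (one orbit).
Cycle lengths of π_33 on ℤ/179ℤ: [178, 1]; 2 cycles in total.
With 2 cycles on 179 points, sign = (−1)^{179−2} = -1.
The Jacobi symbol (33|179) = -1 (Zolotarev) agrees.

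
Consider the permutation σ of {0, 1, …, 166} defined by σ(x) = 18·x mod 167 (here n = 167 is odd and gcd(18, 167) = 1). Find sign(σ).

+1

Start at x=11: 11 → 31 → 57 → 24 → 98 → 94 → 22 → … (one orbit).
Cycle lengths of π_18 on ℤ/167ℤ: [83, 83, 1]; 3 cycles in total.
Σ(ℓ_i−1) = 167−3 = 164; sign = (−1)^164 = +1.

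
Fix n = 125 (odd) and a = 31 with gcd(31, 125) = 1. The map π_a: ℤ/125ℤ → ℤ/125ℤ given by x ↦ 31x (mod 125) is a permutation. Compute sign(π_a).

Orbit of 16 under x↦31x: [16, 121, 1, 31, 86, 41, 21]… (length divides ord_125(31)).
Cycle type of π: 25×4 + 5×4 + 1×5; total 13 cycles.
n − c = 125 − 13 = 112; sign = (−1)^112 = +1.
Zolotarev: (31|125) = +1, matching the cycle-count sign.

+1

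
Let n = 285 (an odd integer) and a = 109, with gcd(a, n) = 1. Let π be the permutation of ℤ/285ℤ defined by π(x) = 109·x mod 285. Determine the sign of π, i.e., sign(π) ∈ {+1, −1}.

Start at x=16: 16 → 34 → 1 → 109 → 196 → 274 → 226 → … (one orbit).
Cycle lengths of π_109 on ℤ/285ℤ: [18, 18, 18, 18, 18, 18, 18, 18, 18, 18, 18, 18, 18, 18, 18, 2, 2, 2, 2, 2, 2, 1, 1, 1]; 24 cycles in total.
n − c = 285 − 24 = 261; sign = (−1)^261 = -1.

-1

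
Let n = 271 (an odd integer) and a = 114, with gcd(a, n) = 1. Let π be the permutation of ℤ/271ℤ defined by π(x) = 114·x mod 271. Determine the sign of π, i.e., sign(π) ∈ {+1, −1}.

+1

Trace 77: π^k(77) = [77, 106, 160, 83, 248, 88, 5] for k=0..6.
Cycle lengths of π_114 on ℤ/271ℤ: [27, 27, 27, 27, 27, 27, 27, 27, 27, 27, 1]; 11 cycles in total.
271 − 11 = 260 transpositions; sign(π) = (−1)^260 = +1.
Via Zolotarev, sign(π_{114}) = (114|271) = +1.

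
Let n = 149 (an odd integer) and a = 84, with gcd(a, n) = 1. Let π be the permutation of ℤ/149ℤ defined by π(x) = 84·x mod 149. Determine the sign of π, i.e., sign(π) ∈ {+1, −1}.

-1

Trace 89: π^k(89) = [89, 26, 98, 37, 128, 24, 79] for k=0..6.
Cycle type of π: 148 + 1; total 2 cycles.
2 cycles on 149: each ℓ→(−1)^(ℓ−1), product (−1)^147 = -1.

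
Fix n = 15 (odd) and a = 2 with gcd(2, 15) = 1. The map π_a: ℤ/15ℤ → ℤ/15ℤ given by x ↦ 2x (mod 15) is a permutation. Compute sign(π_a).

+1

Start at x=1: 1 → 2 → 4 → 8 → 1 (one orbit).
Cycle type of π: 4×3 + 2 + 1; total 5 cycles.
sign(π) = (−1)^{n − #cycles} = (−1)^{15−5} = (−1)^10 = +1.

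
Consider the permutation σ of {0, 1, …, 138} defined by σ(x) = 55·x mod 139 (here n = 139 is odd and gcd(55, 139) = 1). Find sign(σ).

+1

Start at x=6: 6 → 52 → 80 → 91 → 1 → 55 → 106 → … (one orbit).
Decompose π into cycles: lengths [23, 23, 23, 23, 23, 23, 1] (7 cycles, including the fixed point 0).
139 − 7 = 132 transpositions; sign(π) = (−1)^132 = +1.
Via Zolotarev, sign(π_{55}) = (55|139) = +1.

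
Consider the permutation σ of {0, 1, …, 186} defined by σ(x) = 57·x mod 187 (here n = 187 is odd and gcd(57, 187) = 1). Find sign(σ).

Orbit of 150 under x↦57x: [150, 135, 28, 100, 90, 81, 129]… (length divides ord_187(57)).
Cycle type of π: 80×2 + 16 + 10 + 1; total 5 cycles.
n − c = 187 − 5 = 182; sign = (−1)^182 = +1.
Via Zolotarev, sign(π_{57}) = (57|187) = +1.

+1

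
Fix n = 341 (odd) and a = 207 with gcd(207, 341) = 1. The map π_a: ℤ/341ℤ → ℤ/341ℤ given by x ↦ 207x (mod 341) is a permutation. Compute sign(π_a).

Orbit of 137 under x↦207x: [137, 56, 339, 268, 234, 16, 243]… (length divides ord_341(207)).
π_207 has 14 disjoint cycles with lengths [30, 30, 30, 30, 30, 30, 30, 30, 30, 30, 30, 5, 5, 1] on {0,…,340}.
With 14 cycles on 341 points, sign = (−1)^{341−14} = -1.
Via Zolotarev, sign(π_{207}) = (207|341) = -1.

-1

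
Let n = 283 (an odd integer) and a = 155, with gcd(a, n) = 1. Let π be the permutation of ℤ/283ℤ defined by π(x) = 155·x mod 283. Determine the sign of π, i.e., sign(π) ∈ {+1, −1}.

Orbit of 141 under x↦155x: [141, 64, 15, 61, 116, 151, 199]… (length divides ord_283(155)).
π_155 has 7 disjoint cycles with lengths [47, 47, 47, 47, 47, 47, 1] on {0,…,282}.
7 cycles on 283: each ℓ→(−1)^(ℓ−1), product (−1)^276 = +1.

+1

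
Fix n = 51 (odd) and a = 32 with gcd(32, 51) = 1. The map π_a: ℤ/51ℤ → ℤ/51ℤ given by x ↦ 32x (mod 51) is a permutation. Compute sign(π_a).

-1

Orbit of 32 under x↦32x: [32, 4, 26, 16, 2, 13, 8]… (length divides ord_51(32)).
Decompose π into cycles: lengths [8, 8, 8, 8, 8, 8, 2, 1] (8 cycles, including the fixed point 0).
51 − 8 = 43 transpositions; sign(π) = (−1)^43 = -1.
Zolotarev: (32|51) = -1, matching the cycle-count sign.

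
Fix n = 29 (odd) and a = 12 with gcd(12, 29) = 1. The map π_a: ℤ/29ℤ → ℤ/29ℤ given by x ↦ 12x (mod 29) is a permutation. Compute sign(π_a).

Start at x=28: 28 → 17 → 1 → 12 → 28 (one orbit).
8 cycles of lengths [4, 4, 4, 4, 4, 4, 4, 1].
With 8 cycles on 29 points, sign = (−1)^{29−8} = -1.
Via Zolotarev, sign(π_{12}) = (12|29) = -1.

-1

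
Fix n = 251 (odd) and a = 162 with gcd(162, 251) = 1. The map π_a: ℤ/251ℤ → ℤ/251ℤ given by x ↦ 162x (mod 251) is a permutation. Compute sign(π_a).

Start at x=1: 1 → 162 → 140 → 90 → 22 → 50 → 68 → … (one orbit).
The orbit structure of x ↦ 162x mod 251: 2 orbits of sizes [250, 1].
sign(π) = (−1)^{n − #cycles} = (−1)^{251−2} = (−1)^249 = -1.
Zolotarev: (162|251) = -1, matching the cycle-count sign.

-1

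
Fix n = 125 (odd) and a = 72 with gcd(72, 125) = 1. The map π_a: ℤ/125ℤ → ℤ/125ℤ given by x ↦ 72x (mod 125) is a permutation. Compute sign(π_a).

-1

Start at x=107: 107 → 79 → 63 → 36 → 92 → 124 → 53 → … (one orbit).
Decompose π into cycles: lengths [100, 20, 4, 1] (4 cycles, including the fixed point 0).
n − c = 125 − 4 = 121; sign = (−1)^121 = -1.
Zolotarev: (72|125) = -1, matching the cycle-count sign.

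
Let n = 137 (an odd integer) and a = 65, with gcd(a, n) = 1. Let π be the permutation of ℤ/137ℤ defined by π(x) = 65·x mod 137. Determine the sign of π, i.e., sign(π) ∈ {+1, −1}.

+1

Orbit of 87 under x↦65x: [87, 38, 4, 123, 49, 34, 18]… (length divides ord_137(65)).
π_65 has 5 disjoint cycles with lengths [34, 34, 34, 34, 1] on {0,…,136}.
With 5 cycles on 137 points, sign = (−1)^{137−5} = +1.
Via Zolotarev, sign(π_{65}) = (65|137) = +1.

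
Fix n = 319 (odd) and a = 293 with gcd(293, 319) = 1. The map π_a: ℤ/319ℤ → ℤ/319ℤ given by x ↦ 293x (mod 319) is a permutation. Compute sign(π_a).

Orbit of 144 under x↦293x: [144, 84, 49, 2, 267, 76, 257]… (length divides ord_319(293)).
The orbit structure of x ↦ 293x mod 319: 5 orbits of sizes [140, 140, 28, 10, 1].
With 5 cycles on 319 points, sign = (−1)^{319−5} = +1.

+1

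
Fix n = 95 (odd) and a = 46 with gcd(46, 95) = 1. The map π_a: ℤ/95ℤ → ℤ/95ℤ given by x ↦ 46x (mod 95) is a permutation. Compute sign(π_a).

Orbit of 46 under x↦46x: [46, 26, 56, 11, 31, 1]… (length divides ord_95(46)).
The orbit structure of x ↦ 46x mod 95: 20 orbits of sizes [6, 6, 6, 6, 6, 6, 6, 6, 6, 6, 6, 6, 6, 6, 6, 1, 1, 1, 1, 1].
With 20 cycles on 95 points, sign = (−1)^{95−20} = -1.
Zolotarev: (46|95) = -1, matching the cycle-count sign.

-1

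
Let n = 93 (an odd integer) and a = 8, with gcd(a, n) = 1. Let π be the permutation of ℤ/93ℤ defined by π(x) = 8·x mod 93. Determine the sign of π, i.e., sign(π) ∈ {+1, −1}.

Start at x=47: 47 → 4 → 32 → 70 → 2 → 16 → 35 → … (one orbit).
14 cycles of lengths [10, 10, 10, 10, 10, 10, 5, 5, 5, 5, 5, 5, 2, 1].
n − c = 93 − 14 = 79; sign = (−1)^79 = -1.

-1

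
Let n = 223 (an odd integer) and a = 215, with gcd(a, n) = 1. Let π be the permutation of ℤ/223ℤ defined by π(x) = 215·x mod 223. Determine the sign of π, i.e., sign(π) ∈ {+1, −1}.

-1

Start at x=103: 103 → 68 → 125 → 115 → 195 → 1 → 215 → … (one orbit).
π_215 has 4 disjoint cycles with lengths [74, 74, 74, 1] on {0,…,222}.
sign(π) = (−1)^{n − #cycles} = (−1)^{223−4} = (−1)^219 = -1.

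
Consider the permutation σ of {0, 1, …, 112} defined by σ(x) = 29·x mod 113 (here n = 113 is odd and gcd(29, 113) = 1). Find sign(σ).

Start at x=51: 51 → 10 → 64 → 48 → 36 → 27 → 105 → … (one orbit).
Decompose π into cycles: lengths [112, 1] (2 cycles, including the fixed point 0).
2 cycles on 113: each ℓ→(−1)^(ℓ−1), product (−1)^111 = -1.
Via Zolotarev, sign(π_{29}) = (29|113) = -1.

-1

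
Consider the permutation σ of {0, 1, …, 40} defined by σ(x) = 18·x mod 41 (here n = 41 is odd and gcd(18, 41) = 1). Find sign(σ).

+1

Start at x=10: 10 → 16 → 1 → 18 → 37 → 10 (one orbit).
Decompose π into cycles: lengths [5, 5, 5, 5, 5, 5, 5, 5, 1] (9 cycles, including the fixed point 0).
41 − 9 = 32 transpositions; sign(π) = (−1)^32 = +1.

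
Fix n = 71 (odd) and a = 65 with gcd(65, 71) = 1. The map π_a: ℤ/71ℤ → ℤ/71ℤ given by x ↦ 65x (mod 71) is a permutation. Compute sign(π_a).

Trace 32: π^k(32) = [32, 21, 16, 46, 8, 23, 4] for k=0..6.
Cycle type of π: 70 + 1; total 2 cycles.
2 cycles on 71: each ℓ→(−1)^(ℓ−1), product (−1)^69 = -1.
Zolotarev: (65|71) = -1, matching the cycle-count sign.

-1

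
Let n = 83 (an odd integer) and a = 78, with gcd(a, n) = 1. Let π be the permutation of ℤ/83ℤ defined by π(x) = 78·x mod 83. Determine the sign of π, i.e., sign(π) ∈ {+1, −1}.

+1

Orbit of 7 under x↦78x: [7, 48, 9, 38, 59, 37, 64]… (length divides ord_83(78)).
Decompose π into cycles: lengths [41, 41, 1] (3 cycles, including the fixed point 0).
With 3 cycles on 83 points, sign = (−1)^{83−3} = +1.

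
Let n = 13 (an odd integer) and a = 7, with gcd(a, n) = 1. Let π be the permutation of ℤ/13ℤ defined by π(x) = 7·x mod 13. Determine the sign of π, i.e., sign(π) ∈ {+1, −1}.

Start at x=5: 5 → 9 → 11 → 12 → 6 → 3 → 8 → … (one orbit).
π_7 has 2 disjoint cycles with lengths [12, 1] on {0,…,12}.
13 − 2 = 11 transpositions; sign(π) = (−1)^11 = -1.

-1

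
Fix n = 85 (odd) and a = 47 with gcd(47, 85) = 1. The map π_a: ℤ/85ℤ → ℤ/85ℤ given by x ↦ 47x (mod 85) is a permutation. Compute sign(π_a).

-1

Trace 84: π^k(84) = [84, 38, 1, 47] for k=0..3.
Decompose π into cycles: lengths [4, 4, 4, 4, 4, 4, 4, 4, 4, 4, 4, 4, 4, 4, 4, 4, 4, 4, 4, 4, 4, 1] (22 cycles, including the fixed point 0).
With 22 cycles on 85 points, sign = (−1)^{85−22} = -1.
(47|85)_J = -1 (Zolotarev's lemma cross-check).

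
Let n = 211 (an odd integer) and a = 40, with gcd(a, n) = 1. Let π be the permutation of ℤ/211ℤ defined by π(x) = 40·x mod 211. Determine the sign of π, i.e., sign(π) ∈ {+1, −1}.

-1

Orbit of 210 under x↦40x: [210, 171, 88, 144, 63, 199, 153]… (length divides ord_211(40)).
Cycle lengths of π_40 on ℤ/211ℤ: [14, 14, 14, 14, 14, 14, 14, 14, 14, 14, 14, 14, 14, 14, 14, 1]; 16 cycles in total.
sign(π) = (−1)^{n − #cycles} = (−1)^{211−16} = (−1)^195 = -1.
(40|211)_J = -1 (Zolotarev's lemma cross-check).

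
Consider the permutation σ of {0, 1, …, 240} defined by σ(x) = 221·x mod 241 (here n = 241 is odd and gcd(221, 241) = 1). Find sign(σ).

Orbit of 183 under x↦221x: [183, 196, 177, 75, 187, 116, 90]… (length divides ord_241(221)).
Cycle type of π: 120×2 + 1; total 3 cycles.
241 − 3 = 238 transpositions; sign(π) = (−1)^238 = +1.
Check: (221/241) = +1 by Zolotarev.

+1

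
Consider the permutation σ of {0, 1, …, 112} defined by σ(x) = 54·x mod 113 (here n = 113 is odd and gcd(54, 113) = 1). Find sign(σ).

Start at x=36: 36 → 23 → 112 → 59 → 22 → 58 → 81 → … (one orbit).
The orbit structure of x ↦ 54x mod 113: 2 orbits of sizes [112, 1].
113 − 2 = 111 transpositions; sign(π) = (−1)^111 = -1.

-1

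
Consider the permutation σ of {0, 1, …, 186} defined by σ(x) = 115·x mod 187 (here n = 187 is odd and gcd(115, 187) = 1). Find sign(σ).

Orbit of 115 under x↦115x: [115, 135, 4, 86, 166, 16, 157]… (length divides ord_187(115)).
The orbit structure of x ↦ 115x mod 187: 15 orbits of sizes [20, 20, 20, 20, 20, 20, 20, 20, 5, 5, 4, 4, 4, 4, 1].
Σ(ℓ_i−1) = 187−15 = 172; sign = (−1)^172 = +1.
(115|187)_J = +1 (Zolotarev's lemma cross-check).

+1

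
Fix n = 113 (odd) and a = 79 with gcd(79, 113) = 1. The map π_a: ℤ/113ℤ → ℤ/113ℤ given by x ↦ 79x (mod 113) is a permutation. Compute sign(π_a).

Start at x=84: 84 → 82 → 37 → 98 → 58 → 62 → 39 → … (one orbit).
Decompose π into cycles: lengths [112, 1] (2 cycles, including the fixed point 0).
Σ(ℓ_i−1) = 113−2 = 111; sign = (−1)^111 = -1.
Via Zolotarev, sign(π_{79}) = (79|113) = -1.

-1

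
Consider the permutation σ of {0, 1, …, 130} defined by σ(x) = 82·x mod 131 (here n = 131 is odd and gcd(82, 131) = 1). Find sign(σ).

-1

Trace 68: π^k(68) = [68, 74, 42, 38, 103, 62, 106] for k=0..6.
π_82 has 2 disjoint cycles with lengths [130, 1] on {0,…,130}.
n − c = 131 − 2 = 129; sign = (−1)^129 = -1.
Via Zolotarev, sign(π_{82}) = (82|131) = -1.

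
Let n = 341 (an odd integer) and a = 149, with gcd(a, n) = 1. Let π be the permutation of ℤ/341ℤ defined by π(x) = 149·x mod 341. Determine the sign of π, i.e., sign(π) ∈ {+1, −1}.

Orbit of 180 under x↦149x: [180, 222, 1, 149, 36, 249, 273]… (length divides ord_341(149)).
Cycle lengths of π_149 on ℤ/341ℤ: [30, 30, 30, 30, 30, 30, 30, 30, 30, 30, 10, 3, 3, 3, 3, 3, 3, 3, 3, 3, 3, 1]; 22 cycles in total.
n − c = 341 − 22 = 319; sign = (−1)^319 = -1.
Via Zolotarev, sign(π_{149}) = (149|341) = -1.

-1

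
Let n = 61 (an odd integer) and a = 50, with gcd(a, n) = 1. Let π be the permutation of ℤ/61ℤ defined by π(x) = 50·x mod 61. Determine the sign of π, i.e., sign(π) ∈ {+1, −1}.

Trace 11: π^k(11) = [11, 1, 50, 60] for k=0..3.
Decompose π into cycles: lengths [4, 4, 4, 4, 4, 4, 4, 4, 4, 4, 4, 4, 4, 4, 4, 1] (16 cycles, including the fixed point 0).
16 cycles on 61: each ℓ→(−1)^(ℓ−1), product (−1)^45 = -1.
(50|61)_J = -1 (Zolotarev's lemma cross-check).

-1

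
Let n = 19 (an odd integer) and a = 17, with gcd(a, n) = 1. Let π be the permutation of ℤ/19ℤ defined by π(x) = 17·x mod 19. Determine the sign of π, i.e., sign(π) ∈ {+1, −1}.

Start at x=7: 7 → 5 → 9 → 1 → 17 → 4 → 11 → … (one orbit).
Decompose π into cycles: lengths [9, 9, 1] (3 cycles, including the fixed point 0).
19 − 3 = 16 transpositions; sign(π) = (−1)^16 = +1.

+1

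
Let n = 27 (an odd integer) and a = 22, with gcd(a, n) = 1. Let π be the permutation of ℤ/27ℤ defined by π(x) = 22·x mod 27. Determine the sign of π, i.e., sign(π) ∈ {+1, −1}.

+1

Start at x=19: 19 → 13 → 16 → 1 → 22 → 25 → 10 → … (one orbit).
Cycle lengths of π_22 on ℤ/27ℤ: [9, 9, 3, 3, 1, 1, 1]; 7 cycles in total.
27 − 7 = 20 transpositions; sign(π) = (−1)^20 = +1.
The Jacobi symbol (22|27) = +1 (Zolotarev) agrees.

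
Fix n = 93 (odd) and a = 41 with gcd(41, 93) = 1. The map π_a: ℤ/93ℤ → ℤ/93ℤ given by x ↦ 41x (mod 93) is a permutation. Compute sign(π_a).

Orbit of 82 under x↦41x: [82, 14, 16, 5, 19, 35, 40]… (length divides ord_93(41)).
The orbit structure of x ↦ 41x mod 93: 6 orbits of sizes [30, 30, 15, 15, 2, 1].
93 − 6 = 87 transpositions; sign(π) = (−1)^87 = -1.
The Jacobi symbol (41|93) = -1 (Zolotarev) agrees.

-1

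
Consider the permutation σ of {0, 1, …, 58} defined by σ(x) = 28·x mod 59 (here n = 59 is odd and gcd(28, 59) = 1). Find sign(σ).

+1

Start at x=22: 22 → 26 → 20 → 29 → 45 → 21 → 57 → … (one orbit).
3 cycles of lengths [29, 29, 1].
3 cycles on 59: each ℓ→(−1)^(ℓ−1), product (−1)^56 = +1.
Zolotarev: (28|59) = +1, matching the cycle-count sign.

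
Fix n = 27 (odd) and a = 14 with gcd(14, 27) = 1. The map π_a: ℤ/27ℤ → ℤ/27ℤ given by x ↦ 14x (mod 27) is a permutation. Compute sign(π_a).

-1

Orbit of 16 under x↦14x: [16, 8, 4, 2, 1, 14, 7]… (length divides ord_27(14)).
4 cycles of lengths [18, 6, 2, 1].
With 4 cycles on 27 points, sign = (−1)^{27−4} = -1.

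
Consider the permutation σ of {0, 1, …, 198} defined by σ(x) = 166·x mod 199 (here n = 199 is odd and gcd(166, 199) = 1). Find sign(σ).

-1

Orbit of 16 under x↦166x: [16, 69, 111, 118, 86, 147, 124]… (length divides ord_199(166)).
Decompose π into cycles: lengths [198, 1] (2 cycles, including the fixed point 0).
sign(π) = (−1)^{n − #cycles} = (−1)^{199−2} = (−1)^197 = -1.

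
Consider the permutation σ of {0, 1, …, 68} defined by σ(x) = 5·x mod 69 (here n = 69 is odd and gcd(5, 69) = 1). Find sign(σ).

+1

Start at x=52: 52 → 53 → 58 → 14 → 1 → 5 → 25 → … (one orbit).
Cycle lengths of π_5 on ℤ/69ℤ: [22, 22, 22, 2, 1]; 5 cycles in total.
69 − 5 = 64 transpositions; sign(π) = (−1)^64 = +1.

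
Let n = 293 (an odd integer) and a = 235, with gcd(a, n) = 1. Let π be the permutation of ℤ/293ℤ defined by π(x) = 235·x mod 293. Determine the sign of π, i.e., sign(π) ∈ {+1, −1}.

+1

Orbit of 140 under x↦235x: [140, 84, 109, 124, 133, 197, 1]… (length divides ord_293(235)).
The orbit structure of x ↦ 235x mod 293: 5 orbits of sizes [73, 73, 73, 73, 1].
5 cycles on 293: each ℓ→(−1)^(ℓ−1), product (−1)^288 = +1.
Zolotarev: (235|293) = +1, matching the cycle-count sign.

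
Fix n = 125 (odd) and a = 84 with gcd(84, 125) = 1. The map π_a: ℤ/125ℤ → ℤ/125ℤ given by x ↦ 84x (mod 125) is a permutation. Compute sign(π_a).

Orbit of 104 under x↦84x: [104, 111, 74, 91, 19, 96, 64]… (length divides ord_125(84)).
Decompose π into cycles: lengths [50, 50, 10, 10, 2, 2, 1] (7 cycles, including the fixed point 0).
Σ(ℓ_i−1) = 125−7 = 118; sign = (−1)^118 = +1.
The Jacobi symbol (84|125) = +1 (Zolotarev) agrees.

+1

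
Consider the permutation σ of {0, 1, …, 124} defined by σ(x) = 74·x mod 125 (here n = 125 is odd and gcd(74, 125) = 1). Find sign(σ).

+1

Trace 124: π^k(124) = [124, 51, 24, 26, 49, 1, 74] for k=0..6.
π_74 has 23 disjoint cycles with lengths [10, 10, 10, 10, 10, 10, 10, 10, 10, 10, 2, 2, 2, 2, 2, 2, 2, 2, 2, 2, 2, 2, 1] on {0,…,124}.
n − c = 125 − 23 = 102; sign = (−1)^102 = +1.
The Jacobi symbol (74|125) = +1 (Zolotarev) agrees.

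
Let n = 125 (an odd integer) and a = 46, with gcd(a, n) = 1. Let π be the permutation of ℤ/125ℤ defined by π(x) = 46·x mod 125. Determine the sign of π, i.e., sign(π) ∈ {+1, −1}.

Start at x=71: 71 → 16 → 111 → 106 → 1 → 46 → 116 → … (one orbit).
13 cycles of lengths [25, 25, 25, 25, 5, 5, 5, 5, 1, 1, 1, 1, 1].
13 cycles on 125: each ℓ→(−1)^(ℓ−1), product (−1)^112 = +1.
Zolotarev: (46|125) = +1, matching the cycle-count sign.

+1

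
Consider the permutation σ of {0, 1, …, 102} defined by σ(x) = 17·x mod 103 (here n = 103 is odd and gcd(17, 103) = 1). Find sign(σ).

+1

Trace 14: π^k(14) = [14, 32, 29, 81, 38, 28, 64] for k=0..6.
π_17 has 3 disjoint cycles with lengths [51, 51, 1] on {0,…,102}.
n − c = 103 − 3 = 100; sign = (−1)^100 = +1.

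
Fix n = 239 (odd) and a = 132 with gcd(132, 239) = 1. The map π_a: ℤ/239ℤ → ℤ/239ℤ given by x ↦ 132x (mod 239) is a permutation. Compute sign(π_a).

Orbit of 128 under x↦132x: [128, 166, 163, 6, 75, 101, 187]… (length divides ord_239(132)).
Decompose π into cycles: lengths [17, 17, 17, 17, 17, 17, 17, 17, 17, 17, 17, 17, 17, 17, 1] (15 cycles, including the fixed point 0).
sign(π) = (−1)^{n − #cycles} = (−1)^{239−15} = (−1)^224 = +1.
The Jacobi symbol (132|239) = +1 (Zolotarev) agrees.

+1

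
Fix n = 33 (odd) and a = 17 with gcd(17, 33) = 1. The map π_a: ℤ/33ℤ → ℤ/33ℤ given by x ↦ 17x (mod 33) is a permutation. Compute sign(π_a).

Trace 17: π^k(17) = [17, 25, 29, 31, 32, 16, 8] for k=0..6.
Cycle lengths of π_17 on ℤ/33ℤ: [10, 10, 10, 2, 1]; 5 cycles in total.
5 cycles on 33: each ℓ→(−1)^(ℓ−1), product (−1)^28 = +1.
Zolotarev: (17|33) = +1, matching the cycle-count sign.

+1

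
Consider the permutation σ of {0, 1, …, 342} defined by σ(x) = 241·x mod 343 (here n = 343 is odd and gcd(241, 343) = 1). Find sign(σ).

-1

Trace 68: π^k(68) = [68, 267, 206, 254, 160, 144, 61] for k=0..6.
Cycle type of π: 294 + 42 + 6 + 1; total 4 cycles.
4 cycles on 343: each ℓ→(−1)^(ℓ−1), product (−1)^339 = -1.
Check: (241/343) = -1 by Zolotarev.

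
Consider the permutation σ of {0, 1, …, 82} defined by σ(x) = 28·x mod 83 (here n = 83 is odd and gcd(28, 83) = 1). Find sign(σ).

+1

Trace 33: π^k(33) = [33, 11, 59, 75, 25, 36, 12] for k=0..6.
Cycle lengths of π_28 on ℤ/83ℤ: [41, 41, 1]; 3 cycles in total.
3 cycles on 83: each ℓ→(−1)^(ℓ−1), product (−1)^80 = +1.
Check: (28/83) = +1 by Zolotarev.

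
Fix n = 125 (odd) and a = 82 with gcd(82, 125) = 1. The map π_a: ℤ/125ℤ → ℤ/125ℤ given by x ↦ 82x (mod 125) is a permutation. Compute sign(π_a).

-1

Start at x=51: 51 → 57 → 49 → 18 → 101 → 32 → 124 → … (one orbit).
The orbit structure of x ↦ 82x mod 125: 12 orbits of sizes [20, 20, 20, 20, 20, 4, 4, 4, 4, 4, 4, 1].
n − c = 125 − 12 = 113; sign = (−1)^113 = -1.
Check: (82/125) = -1 by Zolotarev.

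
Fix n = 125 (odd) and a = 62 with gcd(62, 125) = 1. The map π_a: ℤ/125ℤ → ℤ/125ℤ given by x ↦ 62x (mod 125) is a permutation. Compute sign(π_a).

-1

Trace 51: π^k(51) = [51, 37, 44, 103, 11, 57, 34] for k=0..6.
Decompose π into cycles: lengths [100, 20, 4, 1] (4 cycles, including the fixed point 0).
n − c = 125 − 4 = 121; sign = (−1)^121 = -1.
Via Zolotarev, sign(π_{62}) = (62|125) = -1.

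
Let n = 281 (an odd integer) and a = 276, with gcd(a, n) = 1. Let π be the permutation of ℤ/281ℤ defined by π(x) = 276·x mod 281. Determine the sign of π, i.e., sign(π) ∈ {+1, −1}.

Start at x=8: 8 → 241 → 200 → 124 → 223 → 9 → 236 → … (one orbit).
Decompose π into cycles: lengths [140, 140, 1] (3 cycles, including the fixed point 0).
Σ(ℓ_i−1) = 281−3 = 278; sign = (−1)^278 = +1.
The Jacobi symbol (276|281) = +1 (Zolotarev) agrees.

+1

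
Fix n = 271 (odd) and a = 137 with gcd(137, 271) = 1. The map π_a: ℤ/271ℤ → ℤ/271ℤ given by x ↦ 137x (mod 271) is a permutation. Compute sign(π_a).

Trace 65: π^k(65) = [65, 233, 214, 50, 75, 248, 101] for k=0..6.
The orbit structure of x ↦ 137x mod 271: 2 orbits of sizes [270, 1].
271 − 2 = 269 transpositions; sign(π) = (−1)^269 = -1.
Via Zolotarev, sign(π_{137}) = (137|271) = -1.

-1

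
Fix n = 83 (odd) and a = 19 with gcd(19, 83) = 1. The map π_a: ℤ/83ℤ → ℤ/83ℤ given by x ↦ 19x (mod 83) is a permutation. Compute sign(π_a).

Trace 5: π^k(5) = [5, 12, 62, 16, 55, 49, 18] for k=0..6.
Cycle lengths of π_19 on ℤ/83ℤ: [82, 1]; 2 cycles in total.
n − c = 83 − 2 = 81; sign = (−1)^81 = -1.
Zolotarev: (19|83) = -1, matching the cycle-count sign.

-1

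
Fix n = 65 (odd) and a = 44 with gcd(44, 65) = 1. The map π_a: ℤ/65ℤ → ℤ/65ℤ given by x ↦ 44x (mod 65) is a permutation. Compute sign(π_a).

Trace 34: π^k(34) = [34, 1, 44, 51] for k=0..3.
18 cycles of lengths [4, 4, 4, 4, 4, 4, 4, 4, 4, 4, 4, 4, 4, 4, 4, 2, 2, 1].
With 18 cycles on 65 points, sign = (−1)^{65−18} = -1.
(44|65)_J = -1 (Zolotarev's lemma cross-check).

-1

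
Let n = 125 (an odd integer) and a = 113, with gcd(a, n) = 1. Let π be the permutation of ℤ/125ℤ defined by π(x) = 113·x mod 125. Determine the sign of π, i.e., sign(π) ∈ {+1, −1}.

-1

Start at x=39: 39 → 32 → 116 → 108 → 79 → 52 → 1 → … (one orbit).
Cycle type of π: 100 + 20 + 4 + 1; total 4 cycles.
125 − 4 = 121 transpositions; sign(π) = (−1)^121 = -1.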